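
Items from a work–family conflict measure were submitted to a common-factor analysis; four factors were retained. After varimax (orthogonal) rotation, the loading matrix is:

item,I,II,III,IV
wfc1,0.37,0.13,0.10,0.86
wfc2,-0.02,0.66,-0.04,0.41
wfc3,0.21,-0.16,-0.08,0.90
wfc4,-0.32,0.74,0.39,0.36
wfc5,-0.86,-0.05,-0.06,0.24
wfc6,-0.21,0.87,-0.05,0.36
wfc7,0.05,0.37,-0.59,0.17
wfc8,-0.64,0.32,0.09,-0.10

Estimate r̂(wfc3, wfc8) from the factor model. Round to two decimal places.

-0.28

r̂ = Σ λ_i·λ_j across factors = (0.21)(-0.64) + (-0.16)(0.32) + (-0.08)(0.09) + (0.90)(-0.10)
  = -0.1344 -0.0512 -0.0072 -0.0900 = -0.2828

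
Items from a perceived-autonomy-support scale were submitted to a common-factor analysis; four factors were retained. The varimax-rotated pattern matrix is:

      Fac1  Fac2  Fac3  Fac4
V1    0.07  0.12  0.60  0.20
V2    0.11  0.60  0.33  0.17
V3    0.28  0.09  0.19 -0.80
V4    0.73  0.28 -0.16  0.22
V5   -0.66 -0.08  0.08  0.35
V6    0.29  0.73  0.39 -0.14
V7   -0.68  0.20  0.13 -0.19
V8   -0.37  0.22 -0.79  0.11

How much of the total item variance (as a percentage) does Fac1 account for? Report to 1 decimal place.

21.8%

SS loadings for Fac1 = 0.07² + 0.11² + 0.28² + 0.73² + (-0.66)² + 0.29² + (-0.68)² + (-0.37)² = 1.7473
With 8 standardized items, total variance = 8. Proportion = 1.7473/8 = 0.2184 → 21.84%.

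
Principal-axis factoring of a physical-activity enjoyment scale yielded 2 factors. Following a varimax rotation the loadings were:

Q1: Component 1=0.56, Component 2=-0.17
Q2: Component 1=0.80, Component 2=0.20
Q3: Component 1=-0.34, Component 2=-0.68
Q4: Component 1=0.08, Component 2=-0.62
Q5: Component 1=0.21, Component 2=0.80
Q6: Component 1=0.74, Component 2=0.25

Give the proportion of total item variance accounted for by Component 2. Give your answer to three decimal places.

SS loadings for Component 2 = (-0.17)² + 0.20² + (-0.68)² + (-0.62)² + 0.80² + 0.25² = 1.6182
Proportion of variance = 1.6182 / 6 = 0.2697.

0.270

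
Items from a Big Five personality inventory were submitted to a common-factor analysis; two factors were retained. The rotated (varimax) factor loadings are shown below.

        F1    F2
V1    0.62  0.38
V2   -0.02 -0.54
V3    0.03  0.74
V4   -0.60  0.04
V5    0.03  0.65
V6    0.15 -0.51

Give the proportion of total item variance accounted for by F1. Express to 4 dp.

SS loadings for F1 = 0.62² + (-0.02)² + 0.03² + (-0.60)² + 0.03² + 0.15² = 0.7691
Proportion of variance = 0.7691 / 6 = 0.1282.

0.1282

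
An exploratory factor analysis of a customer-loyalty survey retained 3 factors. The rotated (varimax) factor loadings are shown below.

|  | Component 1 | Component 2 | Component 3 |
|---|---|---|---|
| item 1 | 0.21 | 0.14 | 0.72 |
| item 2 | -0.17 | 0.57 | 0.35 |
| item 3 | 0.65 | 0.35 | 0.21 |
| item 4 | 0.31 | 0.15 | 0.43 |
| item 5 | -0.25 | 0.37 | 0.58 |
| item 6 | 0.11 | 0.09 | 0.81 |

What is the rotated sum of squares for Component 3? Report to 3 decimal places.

SS loadings for Component 3 = 0.72² + 0.35² + 0.21² + 0.43² + 0.58² + 0.81² = 0.5184 + 0.1225 + 0.0441 + 0.1849 + 0.3364 + 0.6561 = 1.8624

1.862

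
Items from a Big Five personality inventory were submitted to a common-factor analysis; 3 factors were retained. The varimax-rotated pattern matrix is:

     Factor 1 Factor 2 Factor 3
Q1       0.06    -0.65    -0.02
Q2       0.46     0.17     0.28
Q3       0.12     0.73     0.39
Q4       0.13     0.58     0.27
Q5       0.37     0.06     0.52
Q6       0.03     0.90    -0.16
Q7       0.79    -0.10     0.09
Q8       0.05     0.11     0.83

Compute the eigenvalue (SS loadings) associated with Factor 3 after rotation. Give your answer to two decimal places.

1.30

SS loadings for Factor 3 = (-0.02)² + 0.28² + 0.39² + 0.27² + 0.52² + (-0.16)² + 0.09² + 0.83² = 0.0004 + 0.0784 + 0.1521 + 0.0729 + 0.2704 + 0.0256 + 0.0081 + 0.6889 = 1.2968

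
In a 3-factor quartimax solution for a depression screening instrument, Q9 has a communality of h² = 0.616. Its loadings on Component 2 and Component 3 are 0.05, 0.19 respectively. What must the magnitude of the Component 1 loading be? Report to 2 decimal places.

0.76

Under orthogonal rotation h² = Σλ², so λ_Component 1² = h² − (0.0386) = 0.616 − 0.0386 = 0.5774.
|λ| = √0.5774 = 0.7599.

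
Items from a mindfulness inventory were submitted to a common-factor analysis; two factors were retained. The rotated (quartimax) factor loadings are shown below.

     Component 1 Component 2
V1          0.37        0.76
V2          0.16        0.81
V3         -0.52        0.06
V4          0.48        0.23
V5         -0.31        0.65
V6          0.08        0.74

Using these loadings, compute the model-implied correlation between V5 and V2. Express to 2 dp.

r̂ = Σ λ_i·λ_j across factors = (-0.31)(0.16) + (0.65)(0.81)
  = -0.0496 +0.5265 = 0.4769

0.48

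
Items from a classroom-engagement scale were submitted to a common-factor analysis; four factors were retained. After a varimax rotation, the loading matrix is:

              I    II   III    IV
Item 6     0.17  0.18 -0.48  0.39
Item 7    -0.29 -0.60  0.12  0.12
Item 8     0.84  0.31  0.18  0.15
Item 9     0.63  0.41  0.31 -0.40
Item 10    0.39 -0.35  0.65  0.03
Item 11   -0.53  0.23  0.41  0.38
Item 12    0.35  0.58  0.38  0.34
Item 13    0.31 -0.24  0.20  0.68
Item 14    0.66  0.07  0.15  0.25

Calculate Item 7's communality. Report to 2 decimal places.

0.47

h² = (-0.29)² + (-0.60)² + 0.12² + 0.12² = 0.0841 + 0.3600 + 0.0144 + 0.0144 = 0.4729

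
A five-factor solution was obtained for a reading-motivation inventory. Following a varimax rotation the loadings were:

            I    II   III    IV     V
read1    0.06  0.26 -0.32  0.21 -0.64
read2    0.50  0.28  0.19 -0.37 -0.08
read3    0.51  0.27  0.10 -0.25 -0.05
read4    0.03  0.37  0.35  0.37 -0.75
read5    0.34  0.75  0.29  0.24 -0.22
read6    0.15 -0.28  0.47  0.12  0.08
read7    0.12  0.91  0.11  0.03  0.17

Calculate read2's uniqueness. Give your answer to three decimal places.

0.492

h² = 0.50² + 0.28² + 0.19² + (-0.37)² + (-0.08)² = 0.2500 + 0.0784 + 0.0361 + 0.1369 + 0.0064 = 0.5078
Uniqueness u² = 1 − h² = 1 − 0.5078 = 0.4922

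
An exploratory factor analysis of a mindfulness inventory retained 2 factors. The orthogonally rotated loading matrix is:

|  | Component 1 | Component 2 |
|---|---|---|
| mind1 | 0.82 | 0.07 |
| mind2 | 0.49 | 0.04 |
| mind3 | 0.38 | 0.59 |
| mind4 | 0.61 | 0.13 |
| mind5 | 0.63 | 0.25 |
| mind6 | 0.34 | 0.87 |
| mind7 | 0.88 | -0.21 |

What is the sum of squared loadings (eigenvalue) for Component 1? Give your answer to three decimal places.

SS loadings for Component 1 = 0.82² + 0.49² + 0.38² + 0.61² + 0.63² + 0.34² + 0.88² = 0.6724 + 0.2401 + 0.1444 + 0.3721 + 0.3969 + 0.1156 + 0.7744 = 2.7159

2.716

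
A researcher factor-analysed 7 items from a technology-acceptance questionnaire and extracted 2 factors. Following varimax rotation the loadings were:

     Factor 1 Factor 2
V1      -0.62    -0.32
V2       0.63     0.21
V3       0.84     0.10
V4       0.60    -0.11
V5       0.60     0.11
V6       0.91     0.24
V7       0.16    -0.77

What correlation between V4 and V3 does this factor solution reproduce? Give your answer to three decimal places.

r̂ = Σ λ_i·λ_j across factors = (0.60)(0.84) + (-0.11)(0.10)
  = +0.5040 -0.0110 = 0.4930

0.493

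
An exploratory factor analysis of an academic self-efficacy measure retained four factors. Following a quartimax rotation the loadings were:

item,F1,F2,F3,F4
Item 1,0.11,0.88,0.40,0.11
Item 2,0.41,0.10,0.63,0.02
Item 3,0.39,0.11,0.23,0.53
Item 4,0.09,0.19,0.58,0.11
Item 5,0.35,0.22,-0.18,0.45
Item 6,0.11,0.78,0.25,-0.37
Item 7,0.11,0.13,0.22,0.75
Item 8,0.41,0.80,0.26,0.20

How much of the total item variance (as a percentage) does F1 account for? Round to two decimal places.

SS loadings for F1 = 0.11² + 0.41² + 0.39² + 0.09² + 0.35² + 0.11² + 0.11² + 0.41² = 0.6552
With 8 standardized items, total variance = 8. Proportion = 0.6552/8 = 0.0819 → 8.19%.

8.19%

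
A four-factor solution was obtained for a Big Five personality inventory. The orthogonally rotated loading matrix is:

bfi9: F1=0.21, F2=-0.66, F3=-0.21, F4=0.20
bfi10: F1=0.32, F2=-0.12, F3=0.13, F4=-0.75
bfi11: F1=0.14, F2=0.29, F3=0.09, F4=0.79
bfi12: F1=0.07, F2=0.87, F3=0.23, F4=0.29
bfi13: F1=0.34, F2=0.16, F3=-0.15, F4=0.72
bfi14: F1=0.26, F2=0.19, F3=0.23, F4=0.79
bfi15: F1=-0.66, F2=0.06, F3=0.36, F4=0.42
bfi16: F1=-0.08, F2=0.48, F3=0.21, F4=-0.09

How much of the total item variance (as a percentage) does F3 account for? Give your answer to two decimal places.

4.64%

SS loadings for F3 = (-0.21)² + 0.13² + 0.09² + 0.23² + (-0.15)² + 0.23² + 0.36² + 0.21² = 0.3711
With 8 standardized items, total variance = 8. Proportion = 0.3711/8 = 0.0464 → 4.64%.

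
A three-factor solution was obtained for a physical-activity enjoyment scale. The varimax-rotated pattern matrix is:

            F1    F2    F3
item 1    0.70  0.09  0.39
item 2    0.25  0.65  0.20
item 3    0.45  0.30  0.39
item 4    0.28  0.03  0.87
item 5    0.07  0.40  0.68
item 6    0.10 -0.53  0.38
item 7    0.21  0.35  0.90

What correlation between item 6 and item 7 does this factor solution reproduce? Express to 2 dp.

r̂ = Σ λ_i·λ_j across factors = (0.10)(0.21) + (-0.53)(0.35) + (0.38)(0.90)
  = +0.0210 -0.1855 +0.3420 = 0.1775

0.18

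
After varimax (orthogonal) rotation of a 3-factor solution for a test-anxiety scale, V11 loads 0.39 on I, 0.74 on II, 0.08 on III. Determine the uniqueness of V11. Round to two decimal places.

0.29

h² = 0.39² + 0.74² + 0.08² = 0.1521 + 0.5476 + 0.0064 = 0.7061
Uniqueness u² = 1 − h² = 1 − 0.7061 = 0.2939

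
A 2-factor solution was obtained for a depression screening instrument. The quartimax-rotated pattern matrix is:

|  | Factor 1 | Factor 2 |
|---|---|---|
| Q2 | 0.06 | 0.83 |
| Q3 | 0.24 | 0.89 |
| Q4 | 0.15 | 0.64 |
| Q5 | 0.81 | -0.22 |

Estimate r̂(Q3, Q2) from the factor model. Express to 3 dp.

0.753

r̂ = Σ λ_i·λ_j across factors = (0.24)(0.06) + (0.89)(0.83)
  = +0.0144 +0.7387 = 0.7531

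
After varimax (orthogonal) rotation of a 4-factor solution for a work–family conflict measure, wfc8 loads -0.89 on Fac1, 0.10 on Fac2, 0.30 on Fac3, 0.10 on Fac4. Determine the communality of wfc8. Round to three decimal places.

0.902

h² = (-0.89)² + 0.10² + 0.30² + 0.10² = 0.7921 + 0.0100 + 0.0900 + 0.0100 = 0.9021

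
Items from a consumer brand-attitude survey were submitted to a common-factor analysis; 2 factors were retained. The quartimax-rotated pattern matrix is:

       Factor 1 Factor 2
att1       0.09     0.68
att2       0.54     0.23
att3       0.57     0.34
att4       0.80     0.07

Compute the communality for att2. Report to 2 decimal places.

h² = 0.54² + 0.23² = 0.2916 + 0.0529 = 0.3445

0.34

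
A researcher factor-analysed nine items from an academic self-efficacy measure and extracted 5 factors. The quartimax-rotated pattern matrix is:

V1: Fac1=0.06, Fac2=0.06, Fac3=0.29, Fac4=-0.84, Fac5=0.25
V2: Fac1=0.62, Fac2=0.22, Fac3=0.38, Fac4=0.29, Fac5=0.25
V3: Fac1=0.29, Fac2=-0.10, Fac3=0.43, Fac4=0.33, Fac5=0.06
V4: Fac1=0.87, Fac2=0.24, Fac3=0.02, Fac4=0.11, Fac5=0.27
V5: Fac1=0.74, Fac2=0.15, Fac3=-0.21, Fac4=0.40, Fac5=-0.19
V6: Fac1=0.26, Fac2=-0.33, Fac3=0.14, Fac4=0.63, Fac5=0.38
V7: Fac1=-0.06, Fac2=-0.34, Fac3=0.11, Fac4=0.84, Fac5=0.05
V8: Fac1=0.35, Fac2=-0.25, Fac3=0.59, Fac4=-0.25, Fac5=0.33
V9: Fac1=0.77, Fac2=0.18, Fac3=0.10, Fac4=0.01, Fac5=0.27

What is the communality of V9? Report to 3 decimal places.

h² = 0.77² + 0.18² + 0.10² + 0.01² + 0.27² = 0.5929 + 0.0324 + 0.0100 + 0.0001 + 0.0729 = 0.7083

0.708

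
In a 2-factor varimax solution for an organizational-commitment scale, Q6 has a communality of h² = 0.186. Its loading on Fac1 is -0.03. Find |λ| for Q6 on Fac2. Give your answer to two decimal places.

Under orthogonal rotation h² = Σλ², so λ_Fac2² = h² − (0.0009) = 0.186 − 0.0009 = 0.1851.
|λ| = √0.1851 = 0.4302.

0.43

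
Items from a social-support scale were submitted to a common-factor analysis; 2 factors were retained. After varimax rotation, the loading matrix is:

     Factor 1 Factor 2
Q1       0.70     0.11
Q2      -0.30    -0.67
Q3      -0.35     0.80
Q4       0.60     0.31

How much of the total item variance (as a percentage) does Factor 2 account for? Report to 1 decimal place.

29.9%

SS loadings for Factor 2 = 0.11² + (-0.67)² + 0.80² + 0.31² = 1.1971
With 4 standardized items, total variance = 4. Proportion = 1.1971/4 = 0.2993 → 29.93%.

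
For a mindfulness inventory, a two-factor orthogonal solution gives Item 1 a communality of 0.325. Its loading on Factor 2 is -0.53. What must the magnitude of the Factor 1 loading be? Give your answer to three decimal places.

0.210

Under orthogonal rotation h² = Σλ², so λ_Factor 1² = h² − (0.2809) = 0.325 − 0.2809 = 0.0441.
|λ| = √0.0441 = 0.2100.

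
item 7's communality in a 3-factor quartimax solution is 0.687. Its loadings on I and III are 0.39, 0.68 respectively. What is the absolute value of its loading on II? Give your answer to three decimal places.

Under orthogonal rotation h² = Σλ², so λ_II² = h² − (0.6145) = 0.687 − 0.6145 = 0.0725.
|λ| = √0.0725 = 0.2693.

0.269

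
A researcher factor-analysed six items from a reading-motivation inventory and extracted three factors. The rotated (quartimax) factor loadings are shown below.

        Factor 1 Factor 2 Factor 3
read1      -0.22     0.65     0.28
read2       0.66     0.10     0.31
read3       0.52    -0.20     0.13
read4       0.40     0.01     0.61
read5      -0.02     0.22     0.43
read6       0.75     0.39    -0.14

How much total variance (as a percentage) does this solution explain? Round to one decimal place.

48.6%

SS loadings by factor: 1.4773, 0.6731, 0.7680; total = 2.9184.
Total variance with 6 standardized items is 6, so the solution explains 2.9184/6 = 0.4864 = 48.64%.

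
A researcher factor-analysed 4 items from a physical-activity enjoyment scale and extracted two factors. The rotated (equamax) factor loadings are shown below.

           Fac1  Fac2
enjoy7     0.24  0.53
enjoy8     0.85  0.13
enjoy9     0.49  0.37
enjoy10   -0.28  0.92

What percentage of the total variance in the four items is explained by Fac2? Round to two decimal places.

SS loadings for Fac2 = 0.53² + 0.13² + 0.37² + 0.92² = 1.2811
With 4 standardized items, total variance = 4. Proportion = 1.2811/4 = 0.3203 → 32.03%.

32.03%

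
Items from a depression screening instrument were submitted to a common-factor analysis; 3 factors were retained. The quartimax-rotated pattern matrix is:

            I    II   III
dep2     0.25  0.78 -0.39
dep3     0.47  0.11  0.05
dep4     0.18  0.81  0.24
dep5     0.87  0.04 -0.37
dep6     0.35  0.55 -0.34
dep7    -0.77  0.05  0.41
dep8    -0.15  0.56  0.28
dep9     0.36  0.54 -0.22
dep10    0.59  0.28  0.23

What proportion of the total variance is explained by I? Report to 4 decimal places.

SS loadings for I = 0.25² + 0.47² + 0.18² + 0.87² + 0.35² + (-0.77)² + (-0.15)² + 0.36² + 0.59² = 2.2883
Proportion of variance = 2.2883 / 9 = 0.2543.

0.2543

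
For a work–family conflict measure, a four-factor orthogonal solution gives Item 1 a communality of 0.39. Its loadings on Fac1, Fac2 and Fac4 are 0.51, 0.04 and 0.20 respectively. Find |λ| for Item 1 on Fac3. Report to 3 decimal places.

0.297

Under orthogonal rotation h² = Σλ², so λ_Fac3² = h² − (0.3017) = 0.39 − 0.3017 = 0.0883.
|λ| = √0.0883 = 0.2972.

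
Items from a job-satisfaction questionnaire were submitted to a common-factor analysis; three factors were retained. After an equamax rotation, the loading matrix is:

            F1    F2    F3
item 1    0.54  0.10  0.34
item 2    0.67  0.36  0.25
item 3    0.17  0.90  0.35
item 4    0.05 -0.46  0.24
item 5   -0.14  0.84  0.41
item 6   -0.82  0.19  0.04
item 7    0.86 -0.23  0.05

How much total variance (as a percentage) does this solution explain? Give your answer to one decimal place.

67.0%

SS loadings by factor: 2.2035, 1.9558, 0.5304; total = 4.6897.
Total variance with 7 standardized items is 7, so the solution explains 4.6897/7 = 0.6700 = 67.00%.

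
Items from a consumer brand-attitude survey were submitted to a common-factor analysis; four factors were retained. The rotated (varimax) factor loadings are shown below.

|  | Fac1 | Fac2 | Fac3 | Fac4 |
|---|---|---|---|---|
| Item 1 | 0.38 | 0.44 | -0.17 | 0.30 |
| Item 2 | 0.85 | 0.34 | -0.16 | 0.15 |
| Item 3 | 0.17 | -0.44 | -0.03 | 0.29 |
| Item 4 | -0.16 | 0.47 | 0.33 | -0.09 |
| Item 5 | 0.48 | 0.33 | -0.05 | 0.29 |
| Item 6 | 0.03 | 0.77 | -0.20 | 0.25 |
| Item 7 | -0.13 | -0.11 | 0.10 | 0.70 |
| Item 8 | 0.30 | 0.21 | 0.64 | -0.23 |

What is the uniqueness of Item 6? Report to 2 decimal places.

h² = 0.03² + 0.77² + (-0.20)² + 0.25² = 0.0009 + 0.5929 + 0.0400 + 0.0625 = 0.6963
Uniqueness u² = 1 − h² = 1 − 0.6963 = 0.3037

0.30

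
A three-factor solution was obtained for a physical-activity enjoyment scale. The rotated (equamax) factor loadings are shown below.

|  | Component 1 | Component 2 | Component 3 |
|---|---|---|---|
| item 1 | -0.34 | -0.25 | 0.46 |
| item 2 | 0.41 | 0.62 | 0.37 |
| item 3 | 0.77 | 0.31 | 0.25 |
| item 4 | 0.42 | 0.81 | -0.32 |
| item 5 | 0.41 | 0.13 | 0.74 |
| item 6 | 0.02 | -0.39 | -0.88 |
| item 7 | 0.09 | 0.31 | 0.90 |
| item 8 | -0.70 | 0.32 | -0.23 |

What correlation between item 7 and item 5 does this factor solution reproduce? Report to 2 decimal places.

0.74

r̂ = Σ λ_i·λ_j across factors = (0.09)(0.41) + (0.31)(0.13) + (0.90)(0.74)
  = +0.0369 +0.0403 +0.6660 = 0.7432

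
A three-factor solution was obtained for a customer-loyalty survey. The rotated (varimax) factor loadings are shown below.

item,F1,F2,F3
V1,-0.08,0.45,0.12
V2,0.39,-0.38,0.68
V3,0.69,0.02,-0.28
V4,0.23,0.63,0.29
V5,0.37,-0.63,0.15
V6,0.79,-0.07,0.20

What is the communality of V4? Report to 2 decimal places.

0.53

h² = 0.23² + 0.63² + 0.29² = 0.0529 + 0.3969 + 0.0841 = 0.5339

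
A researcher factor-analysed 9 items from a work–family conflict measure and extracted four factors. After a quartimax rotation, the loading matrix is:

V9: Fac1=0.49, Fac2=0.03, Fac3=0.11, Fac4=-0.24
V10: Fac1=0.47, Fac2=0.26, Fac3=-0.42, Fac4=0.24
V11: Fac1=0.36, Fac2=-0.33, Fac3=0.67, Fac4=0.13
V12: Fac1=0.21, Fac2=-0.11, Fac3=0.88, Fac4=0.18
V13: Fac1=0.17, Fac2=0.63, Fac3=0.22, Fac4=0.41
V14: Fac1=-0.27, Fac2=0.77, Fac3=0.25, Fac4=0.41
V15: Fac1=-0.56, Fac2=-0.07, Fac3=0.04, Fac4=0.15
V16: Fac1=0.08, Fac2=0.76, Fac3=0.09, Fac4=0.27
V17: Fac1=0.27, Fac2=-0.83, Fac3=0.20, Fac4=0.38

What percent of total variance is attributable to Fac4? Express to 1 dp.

8.2%

SS loadings for Fac4 = (-0.24)² + 0.24² + 0.13² + 0.18² + 0.41² + 0.41² + 0.15² + 0.27² + 0.38² = 0.7405
With 9 standardized items, total variance = 9. Proportion = 0.7405/9 = 0.0823 → 8.23%.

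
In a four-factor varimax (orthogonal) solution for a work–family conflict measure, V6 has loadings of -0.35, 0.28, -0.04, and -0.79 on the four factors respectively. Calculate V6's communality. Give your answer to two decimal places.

h² = (-0.35)² + 0.28² + (-0.04)² + (-0.79)² = 0.1225 + 0.0784 + 0.0016 + 0.6241 = 0.8266

0.83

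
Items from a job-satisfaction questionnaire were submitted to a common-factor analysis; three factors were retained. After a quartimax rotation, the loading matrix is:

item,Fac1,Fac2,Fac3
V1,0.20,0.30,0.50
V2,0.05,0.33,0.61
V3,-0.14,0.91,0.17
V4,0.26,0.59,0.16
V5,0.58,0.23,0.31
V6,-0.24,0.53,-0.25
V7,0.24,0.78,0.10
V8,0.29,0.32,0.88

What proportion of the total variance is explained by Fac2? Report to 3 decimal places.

0.302

SS loadings for Fac2 = 0.30² + 0.33² + 0.91² + 0.59² + 0.23² + 0.53² + 0.78² + 0.32² = 2.4197
Proportion of variance = 2.4197 / 8 = 0.3025.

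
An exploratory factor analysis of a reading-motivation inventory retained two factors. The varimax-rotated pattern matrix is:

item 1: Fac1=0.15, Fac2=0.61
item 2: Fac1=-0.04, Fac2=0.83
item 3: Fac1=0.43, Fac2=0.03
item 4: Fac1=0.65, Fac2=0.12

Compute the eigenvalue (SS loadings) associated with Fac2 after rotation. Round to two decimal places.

1.08

SS loadings for Fac2 = 0.61² + 0.83² + 0.03² + 0.12² = 0.3721 + 0.6889 + 0.0009 + 0.0144 = 1.0763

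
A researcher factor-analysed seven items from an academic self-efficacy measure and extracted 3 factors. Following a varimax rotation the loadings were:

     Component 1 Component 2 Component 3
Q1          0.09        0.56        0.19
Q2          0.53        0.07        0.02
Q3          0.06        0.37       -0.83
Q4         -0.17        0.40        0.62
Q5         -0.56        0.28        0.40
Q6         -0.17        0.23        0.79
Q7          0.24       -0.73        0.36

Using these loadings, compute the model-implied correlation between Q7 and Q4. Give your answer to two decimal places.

-0.11

r̂ = Σ λ_i·λ_j across factors = (0.24)(-0.17) + (-0.73)(0.40) + (0.36)(0.62)
  = -0.0408 -0.2920 +0.2232 = -0.1096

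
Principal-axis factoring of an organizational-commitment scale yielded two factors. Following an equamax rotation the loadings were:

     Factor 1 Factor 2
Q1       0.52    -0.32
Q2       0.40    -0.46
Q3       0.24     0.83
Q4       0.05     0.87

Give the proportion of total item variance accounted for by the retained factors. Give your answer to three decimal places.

Communalities: 0.3728, 0.3716, 0.7465, 0.7594; Σh² = 2.2503.
Total variance with 4 standardized items is 4, so the solution explains 2.2503/4 = 0.5626.

0.563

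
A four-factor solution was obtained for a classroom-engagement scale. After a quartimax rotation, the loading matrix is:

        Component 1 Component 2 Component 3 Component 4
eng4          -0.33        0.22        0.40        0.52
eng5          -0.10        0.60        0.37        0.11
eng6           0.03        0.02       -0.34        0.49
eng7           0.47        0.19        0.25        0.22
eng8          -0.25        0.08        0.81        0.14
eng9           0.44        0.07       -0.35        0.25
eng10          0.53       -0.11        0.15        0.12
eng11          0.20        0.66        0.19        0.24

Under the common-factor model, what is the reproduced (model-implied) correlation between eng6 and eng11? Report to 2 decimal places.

r̂ = Σ λ_i·λ_j across factors = (0.03)(0.20) + (0.02)(0.66) + (-0.34)(0.19) + (0.49)(0.24)
  = +0.0060 +0.0132 -0.0646 +0.1176 = 0.0722

0.07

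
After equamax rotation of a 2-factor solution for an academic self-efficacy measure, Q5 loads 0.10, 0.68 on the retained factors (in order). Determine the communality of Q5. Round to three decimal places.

h² = 0.10² + 0.68² = 0.0100 + 0.4624 = 0.4724

0.472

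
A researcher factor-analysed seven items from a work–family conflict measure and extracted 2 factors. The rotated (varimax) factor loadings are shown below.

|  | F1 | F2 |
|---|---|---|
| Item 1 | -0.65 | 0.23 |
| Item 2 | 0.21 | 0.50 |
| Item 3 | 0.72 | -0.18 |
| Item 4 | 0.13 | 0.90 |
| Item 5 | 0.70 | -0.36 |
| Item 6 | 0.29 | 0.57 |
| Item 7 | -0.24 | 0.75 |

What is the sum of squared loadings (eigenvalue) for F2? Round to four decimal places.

SS loadings for F2 = 0.23² + 0.50² + (-0.18)² + 0.90² + (-0.36)² + 0.57² + 0.75² = 0.0529 + 0.2500 + 0.0324 + 0.8100 + 0.1296 + 0.3249 + 0.5625 = 2.1623

2.1623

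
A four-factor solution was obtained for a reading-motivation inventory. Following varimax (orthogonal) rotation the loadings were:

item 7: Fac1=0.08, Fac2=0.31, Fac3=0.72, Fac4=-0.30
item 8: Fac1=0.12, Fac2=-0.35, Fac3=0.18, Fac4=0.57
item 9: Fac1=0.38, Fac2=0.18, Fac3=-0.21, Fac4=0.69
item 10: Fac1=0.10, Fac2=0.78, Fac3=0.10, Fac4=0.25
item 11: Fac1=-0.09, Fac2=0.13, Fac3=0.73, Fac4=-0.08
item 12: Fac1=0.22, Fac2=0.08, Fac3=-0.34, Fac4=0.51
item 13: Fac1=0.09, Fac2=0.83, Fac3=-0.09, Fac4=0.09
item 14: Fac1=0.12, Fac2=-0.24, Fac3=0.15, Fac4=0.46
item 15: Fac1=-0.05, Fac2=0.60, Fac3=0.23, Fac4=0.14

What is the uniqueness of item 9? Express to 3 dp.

h² = 0.38² + 0.18² + (-0.21)² + 0.69² = 0.1444 + 0.0324 + 0.0441 + 0.4761 = 0.6970
Uniqueness u² = 1 − h² = 1 − 0.6970 = 0.3030

0.303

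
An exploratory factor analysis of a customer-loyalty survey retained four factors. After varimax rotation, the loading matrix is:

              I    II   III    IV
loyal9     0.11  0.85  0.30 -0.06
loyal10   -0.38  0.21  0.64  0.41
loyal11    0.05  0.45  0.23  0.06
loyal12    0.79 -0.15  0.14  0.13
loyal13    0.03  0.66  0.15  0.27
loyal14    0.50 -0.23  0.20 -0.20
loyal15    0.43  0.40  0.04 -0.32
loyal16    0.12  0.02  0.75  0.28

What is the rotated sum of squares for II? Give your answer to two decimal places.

SS loadings for II = 0.85² + 0.21² + 0.45² + (-0.15)² + 0.66² + (-0.23)² + 0.40² + 0.02² = 0.7225 + 0.0441 + 0.2025 + 0.0225 + 0.4356 + 0.0529 + 0.1600 + 0.0004 = 1.6405

1.64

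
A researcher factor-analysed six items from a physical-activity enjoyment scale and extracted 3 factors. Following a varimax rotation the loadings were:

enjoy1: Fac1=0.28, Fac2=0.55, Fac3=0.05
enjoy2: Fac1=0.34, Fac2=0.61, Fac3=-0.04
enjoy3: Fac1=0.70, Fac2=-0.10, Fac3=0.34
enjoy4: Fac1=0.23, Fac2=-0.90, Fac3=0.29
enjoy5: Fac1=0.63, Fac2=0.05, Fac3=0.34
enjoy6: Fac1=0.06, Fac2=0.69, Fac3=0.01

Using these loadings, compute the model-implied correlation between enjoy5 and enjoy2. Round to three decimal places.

r̂ = Σ λ_i·λ_j across factors = (0.63)(0.34) + (0.05)(0.61) + (0.34)(-0.04)
  = +0.2142 +0.0305 -0.0136 = 0.2311

0.231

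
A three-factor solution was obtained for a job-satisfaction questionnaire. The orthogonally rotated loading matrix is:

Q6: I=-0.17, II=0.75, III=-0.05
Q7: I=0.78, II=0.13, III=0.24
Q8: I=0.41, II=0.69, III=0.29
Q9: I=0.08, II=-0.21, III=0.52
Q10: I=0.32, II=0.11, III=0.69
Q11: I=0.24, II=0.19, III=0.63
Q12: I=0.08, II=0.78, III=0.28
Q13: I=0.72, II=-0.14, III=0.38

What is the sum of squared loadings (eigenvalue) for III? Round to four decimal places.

SS loadings for III = (-0.05)² + 0.24² + 0.29² + 0.52² + 0.69² + 0.63² + 0.28² + 0.38² = 0.0025 + 0.0576 + 0.0841 + 0.2704 + 0.4761 + 0.3969 + 0.0784 + 0.1444 = 1.5104

1.5104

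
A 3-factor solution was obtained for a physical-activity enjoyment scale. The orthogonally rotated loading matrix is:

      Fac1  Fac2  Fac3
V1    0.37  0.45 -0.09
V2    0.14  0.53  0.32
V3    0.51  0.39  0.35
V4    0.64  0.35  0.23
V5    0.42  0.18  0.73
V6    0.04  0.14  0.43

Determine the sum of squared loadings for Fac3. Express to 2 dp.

SS loadings for Fac3 = (-0.09)² + 0.32² + 0.35² + 0.23² + 0.73² + 0.43² = 0.0081 + 0.1024 + 0.1225 + 0.0529 + 0.5329 + 0.1849 = 1.0037

1.00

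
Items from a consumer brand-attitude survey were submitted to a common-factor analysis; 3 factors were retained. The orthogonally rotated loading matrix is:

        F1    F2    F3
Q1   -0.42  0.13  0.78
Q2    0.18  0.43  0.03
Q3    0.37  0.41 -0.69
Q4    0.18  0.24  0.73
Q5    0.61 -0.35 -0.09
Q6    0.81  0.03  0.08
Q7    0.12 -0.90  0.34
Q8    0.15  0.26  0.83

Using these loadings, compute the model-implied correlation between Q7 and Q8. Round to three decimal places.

0.066

r̂ = Σ λ_i·λ_j across factors = (0.12)(0.15) + (-0.90)(0.26) + (0.34)(0.83)
  = +0.0180 -0.2340 +0.2822 = 0.0662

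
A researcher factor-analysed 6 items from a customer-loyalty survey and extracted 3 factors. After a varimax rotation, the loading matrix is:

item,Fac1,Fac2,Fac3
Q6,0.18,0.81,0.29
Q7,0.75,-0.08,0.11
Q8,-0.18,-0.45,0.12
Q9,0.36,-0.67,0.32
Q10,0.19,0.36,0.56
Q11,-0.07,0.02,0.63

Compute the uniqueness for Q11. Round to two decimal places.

h² = (-0.07)² + 0.02² + 0.63² = 0.0049 + 0.0004 + 0.3969 = 0.4022
Uniqueness u² = 1 − h² = 1 − 0.4022 = 0.5978

0.60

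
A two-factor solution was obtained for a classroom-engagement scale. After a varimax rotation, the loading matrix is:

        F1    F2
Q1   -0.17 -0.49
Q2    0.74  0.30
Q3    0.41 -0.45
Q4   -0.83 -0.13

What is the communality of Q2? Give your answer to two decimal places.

0.64

h² = 0.74² + 0.30² = 0.5476 + 0.0900 = 0.6376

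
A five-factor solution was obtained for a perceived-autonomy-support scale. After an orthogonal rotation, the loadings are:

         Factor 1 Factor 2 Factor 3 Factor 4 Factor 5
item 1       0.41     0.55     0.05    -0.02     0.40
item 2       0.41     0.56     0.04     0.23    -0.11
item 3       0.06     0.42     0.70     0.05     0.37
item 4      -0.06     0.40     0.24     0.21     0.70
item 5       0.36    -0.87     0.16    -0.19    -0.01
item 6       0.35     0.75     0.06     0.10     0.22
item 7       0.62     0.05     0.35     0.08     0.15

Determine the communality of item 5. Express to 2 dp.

h² = 0.36² + (-0.87)² + 0.16² + (-0.19)² + (-0.01)² = 0.1296 + 0.7569 + 0.0256 + 0.0361 + 0.0001 = 0.9483

0.95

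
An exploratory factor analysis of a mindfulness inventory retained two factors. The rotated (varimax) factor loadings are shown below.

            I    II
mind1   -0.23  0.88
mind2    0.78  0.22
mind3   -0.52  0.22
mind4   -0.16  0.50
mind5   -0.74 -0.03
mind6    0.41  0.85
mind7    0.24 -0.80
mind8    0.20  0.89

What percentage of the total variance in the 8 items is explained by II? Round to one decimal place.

41.0%

SS loadings for II = 0.88² + 0.22² + 0.22² + 0.50² + (-0.03)² + 0.85² + (-0.80)² + 0.89² = 3.2767
With 8 standardized items, total variance = 8. Proportion = 3.2767/8 = 0.4096 → 40.96%.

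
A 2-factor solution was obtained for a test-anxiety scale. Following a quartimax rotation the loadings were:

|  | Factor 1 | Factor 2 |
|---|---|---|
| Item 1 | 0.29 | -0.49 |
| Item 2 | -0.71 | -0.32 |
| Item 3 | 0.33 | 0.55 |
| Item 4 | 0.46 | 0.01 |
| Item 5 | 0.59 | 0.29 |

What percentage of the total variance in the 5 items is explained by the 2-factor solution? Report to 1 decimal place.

39.7%

Communalities: 0.3242, 0.6065, 0.4114, 0.2117, 0.4322; Σh² = 1.9860.
Total variance with 5 standardized items is 5, so the solution explains 1.9860/5 = 0.3972 = 39.72%.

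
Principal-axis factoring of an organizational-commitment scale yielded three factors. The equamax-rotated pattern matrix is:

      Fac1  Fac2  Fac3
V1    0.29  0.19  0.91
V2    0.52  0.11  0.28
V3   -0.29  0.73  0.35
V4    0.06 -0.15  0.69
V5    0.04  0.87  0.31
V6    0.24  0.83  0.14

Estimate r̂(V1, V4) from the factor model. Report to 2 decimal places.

0.62

r̂ = Σ λ_i·λ_j across factors = (0.29)(0.06) + (0.19)(-0.15) + (0.91)(0.69)
  = +0.0174 -0.0285 +0.6279 = 0.6168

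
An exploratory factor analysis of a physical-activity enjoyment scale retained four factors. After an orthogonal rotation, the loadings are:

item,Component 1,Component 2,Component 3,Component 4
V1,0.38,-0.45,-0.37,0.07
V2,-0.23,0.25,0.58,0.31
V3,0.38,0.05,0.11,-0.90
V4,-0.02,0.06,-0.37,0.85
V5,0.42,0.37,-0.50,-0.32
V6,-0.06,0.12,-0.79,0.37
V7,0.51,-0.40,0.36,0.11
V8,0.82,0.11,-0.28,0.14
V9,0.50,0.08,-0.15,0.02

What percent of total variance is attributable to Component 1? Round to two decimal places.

18.94%

SS loadings for Component 1 = 0.38² + (-0.23)² + 0.38² + (-0.02)² + 0.42² + (-0.06)² + 0.51² + 0.82² + 0.50² = 1.7046
With 9 standardized items, total variance = 9. Proportion = 1.7046/9 = 0.1894 → 18.94%.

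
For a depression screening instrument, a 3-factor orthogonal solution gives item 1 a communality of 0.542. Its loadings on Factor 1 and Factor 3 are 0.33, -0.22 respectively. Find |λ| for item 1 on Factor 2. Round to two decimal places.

0.62

Under orthogonal rotation h² = Σλ², so λ_Factor 2² = h² − (0.1573) = 0.542 − 0.1573 = 0.3847.
|λ| = √0.3847 = 0.6202.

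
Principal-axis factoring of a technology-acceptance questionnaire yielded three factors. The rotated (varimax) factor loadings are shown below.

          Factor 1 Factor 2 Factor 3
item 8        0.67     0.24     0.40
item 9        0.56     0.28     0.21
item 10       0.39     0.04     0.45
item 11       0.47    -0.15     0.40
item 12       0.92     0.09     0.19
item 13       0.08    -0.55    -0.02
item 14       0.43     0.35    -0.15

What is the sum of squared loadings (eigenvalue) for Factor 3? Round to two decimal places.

0.63

SS loadings for Factor 3 = 0.40² + 0.21² + 0.45² + 0.40² + 0.19² + (-0.02)² + (-0.15)² = 0.1600 + 0.0441 + 0.2025 + 0.1600 + 0.0361 + 0.0004 + 0.0225 = 0.6256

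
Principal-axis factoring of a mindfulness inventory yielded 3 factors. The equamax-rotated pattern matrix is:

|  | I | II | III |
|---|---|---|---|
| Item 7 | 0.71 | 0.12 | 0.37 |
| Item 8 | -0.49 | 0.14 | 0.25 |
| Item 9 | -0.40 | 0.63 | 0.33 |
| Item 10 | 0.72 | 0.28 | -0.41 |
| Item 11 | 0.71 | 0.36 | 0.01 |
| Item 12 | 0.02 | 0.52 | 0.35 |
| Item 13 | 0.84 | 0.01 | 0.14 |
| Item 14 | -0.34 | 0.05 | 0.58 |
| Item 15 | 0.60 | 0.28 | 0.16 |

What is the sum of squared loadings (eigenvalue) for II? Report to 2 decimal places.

0.99

SS loadings for II = 0.12² + 0.14² + 0.63² + 0.28² + 0.36² + 0.52² + 0.01² + 0.05² + 0.28² = 0.0144 + 0.0196 + 0.3969 + 0.0784 + 0.1296 + 0.2704 + 0.0001 + 0.0025 + 0.0784 = 0.9903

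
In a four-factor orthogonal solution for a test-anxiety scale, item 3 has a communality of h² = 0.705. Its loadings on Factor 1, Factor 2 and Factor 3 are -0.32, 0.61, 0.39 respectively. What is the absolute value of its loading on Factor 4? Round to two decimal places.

Under orthogonal rotation h² = Σλ², so λ_Factor 4² = h² − (0.6266) = 0.705 − 0.6266 = 0.0784.
|λ| = √0.0784 = 0.2800.

0.28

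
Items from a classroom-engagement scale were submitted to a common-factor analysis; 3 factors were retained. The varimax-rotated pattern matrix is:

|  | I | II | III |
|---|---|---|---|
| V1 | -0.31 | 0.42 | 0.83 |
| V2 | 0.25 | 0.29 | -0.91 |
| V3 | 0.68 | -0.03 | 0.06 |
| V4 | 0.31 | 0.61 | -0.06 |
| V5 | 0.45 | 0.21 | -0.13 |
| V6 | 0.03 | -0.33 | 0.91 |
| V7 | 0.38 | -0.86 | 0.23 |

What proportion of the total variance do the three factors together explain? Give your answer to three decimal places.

Communalities: 0.9614, 0.9747, 0.4669, 0.4718, 0.2635, 0.9379, 0.9369; Σh² = 5.0131.
Total variance with 7 standardized items is 7, so the solution explains 5.0131/7 = 0.7162.

0.716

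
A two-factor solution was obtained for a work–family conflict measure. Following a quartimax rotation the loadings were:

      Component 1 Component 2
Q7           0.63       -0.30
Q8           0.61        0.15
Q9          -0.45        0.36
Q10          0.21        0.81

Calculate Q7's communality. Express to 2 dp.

h² = 0.63² + (-0.30)² = 0.3969 + 0.0900 = 0.4869

0.49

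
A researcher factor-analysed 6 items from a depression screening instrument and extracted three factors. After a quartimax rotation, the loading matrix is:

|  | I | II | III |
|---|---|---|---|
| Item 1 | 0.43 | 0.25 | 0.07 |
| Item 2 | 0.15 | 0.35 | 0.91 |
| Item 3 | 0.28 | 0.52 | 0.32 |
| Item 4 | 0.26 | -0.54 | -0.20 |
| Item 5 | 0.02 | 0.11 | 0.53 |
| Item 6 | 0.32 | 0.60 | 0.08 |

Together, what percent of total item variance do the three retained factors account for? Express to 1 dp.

SS loadings by factor: 0.4562, 1.1191, 1.2627; total = 2.8380.
Total variance with 6 standardized items is 6, so the solution explains 2.8380/6 = 0.4730 = 47.30%.

47.3%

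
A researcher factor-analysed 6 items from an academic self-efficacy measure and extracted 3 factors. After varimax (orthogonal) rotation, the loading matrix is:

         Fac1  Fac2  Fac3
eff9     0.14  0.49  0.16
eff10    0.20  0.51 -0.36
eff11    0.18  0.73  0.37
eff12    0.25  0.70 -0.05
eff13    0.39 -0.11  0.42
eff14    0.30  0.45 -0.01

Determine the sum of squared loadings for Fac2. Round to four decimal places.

1.7377

SS loadings for Fac2 = 0.49² + 0.51² + 0.73² + 0.70² + (-0.11)² + 0.45² = 0.2401 + 0.2601 + 0.5329 + 0.4900 + 0.0121 + 0.2025 = 1.7377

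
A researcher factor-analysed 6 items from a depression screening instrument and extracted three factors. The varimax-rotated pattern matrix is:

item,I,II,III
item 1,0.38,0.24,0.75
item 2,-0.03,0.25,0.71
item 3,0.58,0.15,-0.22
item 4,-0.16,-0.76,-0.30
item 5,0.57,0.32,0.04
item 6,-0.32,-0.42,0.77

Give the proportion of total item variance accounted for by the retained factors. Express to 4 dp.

Communalities: 0.7645, 0.5675, 0.4073, 0.6932, 0.4289, 0.8717; Σh² = 3.7331.
Total variance with 6 standardized items is 6, so the solution explains 3.7331/6 = 0.6222.

0.6222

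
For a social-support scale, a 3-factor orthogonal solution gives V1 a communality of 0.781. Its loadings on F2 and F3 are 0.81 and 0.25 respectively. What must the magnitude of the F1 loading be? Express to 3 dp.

Under orthogonal rotation h² = Σλ², so λ_F1² = h² − (0.7186) = 0.781 − 0.7186 = 0.0624.
|λ| = √0.0624 = 0.2498.

0.250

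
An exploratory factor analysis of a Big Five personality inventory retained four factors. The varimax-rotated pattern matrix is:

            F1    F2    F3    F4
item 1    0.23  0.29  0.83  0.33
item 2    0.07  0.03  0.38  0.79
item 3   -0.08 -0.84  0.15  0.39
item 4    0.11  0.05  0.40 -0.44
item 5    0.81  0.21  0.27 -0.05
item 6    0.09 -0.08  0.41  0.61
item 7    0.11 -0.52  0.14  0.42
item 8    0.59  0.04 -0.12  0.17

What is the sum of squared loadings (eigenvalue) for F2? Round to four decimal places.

SS loadings for F2 = 0.29² + 0.03² + (-0.84)² + 0.05² + 0.21² + (-0.08)² + (-0.52)² + 0.04² = 0.0841 + 0.0009 + 0.7056 + 0.0025 + 0.0441 + 0.0064 + 0.2704 + 0.0016 = 1.1156

1.1156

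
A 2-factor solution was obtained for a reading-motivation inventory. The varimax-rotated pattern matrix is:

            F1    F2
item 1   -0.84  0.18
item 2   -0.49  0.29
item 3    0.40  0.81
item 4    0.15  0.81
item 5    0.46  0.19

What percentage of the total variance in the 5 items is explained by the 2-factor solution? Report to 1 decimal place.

SS loadings by factor: 1.3398, 1.4648; total = 2.8046.
Total variance with 5 standardized items is 5, so the solution explains 2.8046/5 = 0.5609 = 56.09%.

56.1%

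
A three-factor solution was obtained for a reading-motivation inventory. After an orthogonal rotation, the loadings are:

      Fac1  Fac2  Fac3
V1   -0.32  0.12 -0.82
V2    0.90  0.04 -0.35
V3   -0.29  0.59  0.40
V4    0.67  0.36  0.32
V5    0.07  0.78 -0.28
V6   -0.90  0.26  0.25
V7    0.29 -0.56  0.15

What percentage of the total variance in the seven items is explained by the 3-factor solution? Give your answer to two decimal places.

Communalities: 0.7892, 0.9341, 0.5922, 0.6809, 0.6917, 0.9401, 0.4202; Σh² = 5.0484.
Total variance with 7 standardized items is 7, so the solution explains 5.0484/7 = 0.7212 = 72.12%.

72.12%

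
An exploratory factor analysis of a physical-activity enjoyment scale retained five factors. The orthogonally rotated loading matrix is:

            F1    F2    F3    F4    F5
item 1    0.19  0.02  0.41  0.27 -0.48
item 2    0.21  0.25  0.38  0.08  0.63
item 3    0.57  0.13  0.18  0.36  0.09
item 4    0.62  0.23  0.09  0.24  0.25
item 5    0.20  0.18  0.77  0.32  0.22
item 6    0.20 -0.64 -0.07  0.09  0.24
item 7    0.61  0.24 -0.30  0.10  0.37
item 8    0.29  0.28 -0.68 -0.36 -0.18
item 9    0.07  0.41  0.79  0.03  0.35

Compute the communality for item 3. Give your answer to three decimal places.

h² = 0.57² + 0.13² + 0.18² + 0.36² + 0.09² = 0.3249 + 0.0169 + 0.0324 + 0.1296 + 0.0081 = 0.5119

0.512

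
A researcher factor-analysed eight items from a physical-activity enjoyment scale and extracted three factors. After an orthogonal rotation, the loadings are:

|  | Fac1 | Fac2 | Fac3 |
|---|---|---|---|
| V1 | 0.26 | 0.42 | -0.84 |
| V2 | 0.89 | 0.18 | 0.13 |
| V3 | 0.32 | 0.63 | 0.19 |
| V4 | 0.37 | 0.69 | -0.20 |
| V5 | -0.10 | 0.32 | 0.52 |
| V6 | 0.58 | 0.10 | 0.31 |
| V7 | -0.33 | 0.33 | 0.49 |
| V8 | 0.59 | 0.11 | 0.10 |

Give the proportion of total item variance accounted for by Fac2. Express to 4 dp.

0.1644

SS loadings for Fac2 = 0.42² + 0.18² + 0.63² + 0.69² + 0.32² + 0.10² + 0.33² + 0.11² = 1.3152
Proportion of variance = 1.3152 / 8 = 0.1644.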